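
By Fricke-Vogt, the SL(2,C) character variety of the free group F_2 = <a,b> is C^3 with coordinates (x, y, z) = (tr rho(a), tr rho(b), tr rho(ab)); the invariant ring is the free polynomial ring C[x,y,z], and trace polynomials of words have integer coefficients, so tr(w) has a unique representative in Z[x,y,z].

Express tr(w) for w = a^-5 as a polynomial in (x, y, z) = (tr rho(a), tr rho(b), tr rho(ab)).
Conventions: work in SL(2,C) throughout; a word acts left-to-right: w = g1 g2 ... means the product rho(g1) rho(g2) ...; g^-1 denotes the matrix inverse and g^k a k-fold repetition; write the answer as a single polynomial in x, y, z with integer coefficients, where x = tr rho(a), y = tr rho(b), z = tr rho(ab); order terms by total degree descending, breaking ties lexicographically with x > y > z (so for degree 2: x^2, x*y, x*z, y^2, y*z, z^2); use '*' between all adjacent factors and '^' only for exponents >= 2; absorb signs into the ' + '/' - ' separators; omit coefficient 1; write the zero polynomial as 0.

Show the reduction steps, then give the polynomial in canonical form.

x^5 - 5*x^3 + 5*x

tr(a^-1) = tr(a) = x
apply: tr(a^-2) = tr(a^-1)*tr(a) - tr(1)  (eliminate a^-1) = x^2 - 2
use: tr(a^-3) = tr(a^-2)*tr(a) - tr(a^-1)  (eliminate a^-1) = x^3 - 3*x
tr(a^-4) = tr(a^-3)*tr(a) - tr(a^-2)  (eliminate a^-1) = x^4 - 4*x^2 + 2
apply: tr(a^-5) = tr(a^-4)*tr(a) - tr(a^-3)  (eliminate a^-1) = x^5 - 5*x^3 + 5*x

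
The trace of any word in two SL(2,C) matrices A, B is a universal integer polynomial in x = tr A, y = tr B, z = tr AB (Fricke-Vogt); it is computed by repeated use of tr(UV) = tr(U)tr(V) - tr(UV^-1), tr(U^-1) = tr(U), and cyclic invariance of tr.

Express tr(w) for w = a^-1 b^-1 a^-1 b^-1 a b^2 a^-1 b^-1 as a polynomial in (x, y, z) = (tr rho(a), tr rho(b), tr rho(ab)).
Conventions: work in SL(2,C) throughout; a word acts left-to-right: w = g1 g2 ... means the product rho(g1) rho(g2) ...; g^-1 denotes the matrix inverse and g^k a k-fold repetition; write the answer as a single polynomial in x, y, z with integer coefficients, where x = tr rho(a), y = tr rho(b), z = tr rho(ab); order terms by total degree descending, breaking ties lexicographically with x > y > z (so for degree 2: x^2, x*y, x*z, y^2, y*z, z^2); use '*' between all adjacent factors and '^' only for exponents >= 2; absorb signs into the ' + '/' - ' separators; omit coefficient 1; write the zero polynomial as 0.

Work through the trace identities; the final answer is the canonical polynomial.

-x*y^2*z^3 + x^2*y*z^2 + y^3*z^2 + y*z^4 + x*y^2*z - x^2*y - y^3 - 5*y*z^2 + x*z + 3*y

apply: trace(a^-1) = trace(a) = x
trace(b a b) = trace(b) * trace(a b) - trace(a)  (reduce the b square) = y*z - x
trace(b a b^2) = trace(b) * trace(b a b) - trace(b a)  (reduce the b square) = y^2*z - x*y - z
trace(a b a b) = trace(b a) * trace(b a) - trace(1)  (split on b) = z^2 - 2
trace(a b a) = trace(a) * trace(b a) - trace(b)  (reduce the a square) = x*z - y
trace(b a b^2 a) = trace(b) * trace(a b a b) - trace(a b a)  (reduce the b square) = y*z^2 - x*z - y
trace(b a b^2 a^-1) = trace(b a b^2) * trace(a) - trace(b a b^2 a)  (eliminate a^-1) = x*y^2*z - x^2*y - y*z^2 + y
apply: trace(a^-1 b a b^2 a^-1) = trace(b a b^2 a^-1) * trace(a) - trace(b a b^2)  (eliminate a^-1) = x^2*y^2*z - x^3*y - x*y*z^2 - y^2*z + 2*x*y + z
trace(b^2 a b^2) = trace(b) * trace(b a b^2) - trace(b a b)  (reduce the b square) = y^3*z - x*y^2 - 2*y*z + x
use: trace(a^2) = trace(a) * trace(a) - trace(1)  (reduce the a square) = x^2 - 2
use: trace(a b^2 a) = trace(b) * trace(a^2 b) - trace(a^2)  (reduce the b square) = x*y*z - x^2 - y^2 + 2
trace(b^2 a b^2 a) = trace(b) * trace(a b^2 a b) - trace(a b^2 a)  (reduce the b square) = y^2*z^2 - 2*x*y*z + x^2 - 2
trace(b a b^2 a^-1 b) = trace(b^2 a b^2) * trace(a) - trace(b^2 a b^2 a)  (eliminate a^-1) = x*y^3*z - x^2*y^2 - y^2*z^2 + 2
use: trace(b a b a b^2) = trace(b) * trace(b a b a b) - trace(b a b a)  (reduce the b square) = y^2*z^2 - x*y*z - y^2 - z^2 + 2
use: trace(a b a b a b) = trace(b a) * trace(b a b a) - trace(b^-1 a^-1)  (split on b) = z^3 - 3*z
trace(a b a b a) = trace(a) * trace(b a b a) - trace(b a b)  (reduce the a square) = x*z^2 - y*z - x
use: trace(b a b a b^2 a) = trace(b) * trace(a b a b a b) - trace(a b a b a)  (reduce the b square) = y*z^3 - x*z^2 - 2*y*z + x
apply: trace(b a b^2 a^-1 b a) = trace(b a b a b^2) * trace(a) - trace(b a b a b^2 a)  (eliminate a^-1) = x*y^2*z^2 - x^2*y*z - y*z^3 - x*y^2 + 2*y*z + x
use: trace(a^-1 b a b^2 a^-1 b) = trace(b a b^2 a^-1 b) * trace(a) - trace(b a b^2 a^-1 b a)  (eliminate a^-1) = x^2*y^3*z - x^3*y^2 - 2*x*y^2*z^2 + x^2*y*z + y*z^3 + x*y^2 - 2*y*z + x
apply: trace(a^-1 b a b^2 a^-1 b^-1) = trace(a^-1 b a b^2 a^-1) * trace(b) - trace(a^-1 b a b^2 a^-1 b)  (eliminate b^-1) = x*y^2*z^2 - x^2*y*z - y^3*z - y*z^3 + x*y^2 + 3*y*z - x
trace(a b^2 a^-1 b^-2 a^-1 b) = trace(a^-1 b a b^2 a^-1 b^-1) * trace(b) - trace(a^-1 b a b^2 a^-1)  (eliminate b^-1) = x*y^3*z^2 - 2*x^2*y^2*z - y^4*z - y^2*z^3 + x^3*y + x*y^3 + x*y*z^2 + 4*y^2*z - 3*x*y - z
trace(b^-1 a^-1 b^-1 a b^2 a^-1 b^-1) = trace(a b^2 a^-1 b^-2 a^-1) * trace(b) - trace(a b^2 a^-1 b^-2 a^-1 b)  (eliminate b^-1) = -x*y^3*z^2 + 2*x^2*y^2*z + y^4*z + y^2*z^3 - x^3*y - x*y^3 - x*y*z^2 - 4*y^2*z + 4*x*y + z
use: trace(b^-1 a b a) = trace(a b a) * trace(b) - trace(a b a b)  (eliminate b^-1) = x*y*z - y^2 - z^2 + 2
use: trace(a^-1 b^-1 a b) = trace(b^-1 a b) * trace(a) - trace(b^-1 a b a)  (eliminate a^-1) = -x*y*z + x^2 + y^2 + z^2 - 2
use: trace(b^2) = trace(b) * trace(b) - trace(1)  (reduce the b square) = y^2 - 2
use: trace(b a b^3 a b) = trace(b) * trace(a b^2 a b^2) - trace(a b^2 a b)  (reduce the b square) = y^3*z^2 - 2*x*y^2*z + x^2*y - y*z^2 + x*z - y
trace(b a b^3 a b a) = trace(b) * trace(b a b a b a b) - trace(b a b a b a)  (reduce the b square) = y^2*z^3 - x*y*z^2 - 2*y^2*z - z^3 + x*y + 3*z
trace(a b^3 a b a^-1 b) = trace(b a b^3 a b) * trace(a) - trace(b a b^3 a b a)  (eliminate a^-1) = x*y^3*z^2 - 2*x^2*y^2*z - y^2*z^3 + x^3*y + x^2*z + 2*y^2*z + z^3 - 2*x*y - 3*z
apply: trace(b a b a^-1 b^-1 a b^2) = trace(a b^3 a b a^-1) * trace(b) - trace(a b^3 a b a^-1 b)  (eliminate b^-1) = -x*y^3*z^2 + 2*x^2*y^2*z + y^4*z + y^2*z^3 - x^3*y - x*y^3 - x^2*z - 4*y^2*z - z^3 + 3*x*y + 3*z
use: trace(a b^2 a b a) = trace(a) * trace(b^2 a b a) - trace(b^2 a b)  (reduce the a square) = x*y*z^2 - x^2*z - y^2*z + z
apply: trace(a b a b a^2 b) = trace(a) * trace(b a b a b a) - trace(b a b a b)  (reduce the a square) = x*z^3 - y*z^2 - 2*x*z + y
trace(a b a b a^2) = trace(a) * trace(b a b a^2) - trace(b a b a)  (reduce the a square) = x^2*z^2 - x*y*z - x^2 - z^2 + 2
apply: trace(a b^2 a b a b a) = trace(b) * trace(a b a b a^2 b) - trace(a b a b a^2)  (reduce the b square) = x*y*z^3 - x^2*z^2 - y^2*z^2 - x*y*z + x^2 + y^2 + z^2 - 2
apply: trace(a b a b a b a b) = trace(a b a b) * trace(a b a b) - trace(1)  (split on a) = z^4 - 4*z^2 + 2
use: trace(a b^2 a b a b a b) = trace(b) * trace(a b a b a b a b) - trace(a b a b a b a)  (reduce the b square) = y*z^4 - x*z^3 - 3*y*z^2 + 2*x*z + y
apply: trace(b^-1 a b^2 a b a b a) = trace(a b^2 a b a b a) * trace(b) - trace(a b^2 a b a b a b)  (eliminate b^-1) = x*y^2*z^3 - x^2*y*z^2 - y^3*z^2 - y*z^4 - x*y^2*z + x*z^3 + x^2*y + y^3 + 4*y*z^2 - 2*x*z - 3*y
trace(b a b a^-1 b^-1 a b^2 a) = trace(b^-1 a b^2 a b a b) * trace(a) - trace(b^-1 a b^2 a b a b a)  (eliminate a^-1) = -x*y^2*z^3 + 2*x^2*y*z^2 + y^3*z^2 + y*z^4 - x^3*z - x*z^3 - x^2*y - y^3 - 4*y*z^2 + 3*x*z + 3*y
use: trace(a^-1 b^-1 a b^2 a^-1 b a b) = trace(b a b a^-1 b^-1 a b^2) * trace(a) - trace(b a b a^-1 b^-1 a b^2 a)  (eliminate a^-1) = -x^2*y^3*z^2 + 2*x^3*y^2*z + x*y^4*z + 2*x*y^2*z^3 - x^4*y - x^2*y^3 - 2*x^2*y*z^2 - y^3*z^2 - y*z^4 - 4*x*y^2*z + 4*x^2*y + y^3 + 4*y*z^2 - 3*y
use: trace(a b^-1 a^-1 b^-1 a b^2 a^-1 b) = trace(a^-1 b^-1 a b^2 a^-1 b a) * trace(b) - trace(a^-1 b^-1 a b^2 a^-1 b a b)  (eliminate b^-1) = x^2*y^3*z^2 - 2*x^3*y^2*z - x*y^4*z - 2*x*y^2*z^3 + x^4*y + x^2*y^3 + 2*x^2*y*z^2 + y^3*z^2 + y*z^4 + 4*x*y^2*z - 4*x^2*y - 4*y*z^2 + y
trace(b^-1 a^-1 b^-1 a b^2 a^-1 b^-1 a) = trace(a b^-1 a^-1 b^-1 a b^2 a^-1) * trace(b) - trace(a b^-1 a^-1 b^-1 a b^2 a^-1 b)  (eliminate b^-1) = -x^2*y^3*z^2 + 2*x^3*y^2*z + x*y^4*z + 2*x*y^2*z^3 - x^4*y - x^2*y^3 - 2*x^2*y*z^2 - y^3*z^2 - y*z^4 - 5*x*y^2*z + 5*x^2*y + y^3 + 5*y*z^2 - 3*y
trace(a^-1 b^-1 a^-1 b^-1 a b^2 a^-1 b^-1) = trace(b^-1 a^-1 b^-1 a b^2 a^-1 b^-1) * trace(a) - trace(b^-1 a^-1 b^-1 a b^2 a^-1 b^-1 a)  (eliminate a^-1) = -x*y^2*z^3 + x^2*y*z^2 + y^3*z^2 + y*z^4 + x*y^2*z - x^2*y - y^3 - 5*y*z^2 + x*z + 3*y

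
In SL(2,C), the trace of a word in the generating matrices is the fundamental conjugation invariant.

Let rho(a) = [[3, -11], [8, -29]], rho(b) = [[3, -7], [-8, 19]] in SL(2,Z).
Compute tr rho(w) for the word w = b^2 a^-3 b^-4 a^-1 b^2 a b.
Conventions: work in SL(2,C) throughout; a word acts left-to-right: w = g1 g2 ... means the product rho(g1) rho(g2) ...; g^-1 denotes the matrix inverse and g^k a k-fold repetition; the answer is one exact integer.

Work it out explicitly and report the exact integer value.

rho(b) = [[3, -7], [-8, 19]]
... * rho(b) = [[3, -7], [-8, 19]]  ->  [[65, -154], [-176, 417]]
... * rho(a^-1) = [[-29, 11], [-8, 3]]  ->  [[-653, 253], [1768, -685]]
... * rho(a^-1) = [[-29, 11], [-8, 3]]  ->  [[16913, -6424], [-45792, 17393]]
... * rho(a^-1) = [[-29, 11], [-8, 3]]  ->  [[-439085, 166771], [1188824, -451533]]
... * rho(b^-1) = [[19, 7], [8, 3]]  ->  [[-7008447, -2573282], [18975392, 6967169]]
... * rho(b^-1) = [[19, 7], [8, 3]]  ->  [[-153746749, -56778975], [416269800, 153729251]]
... * rho(b^-1) = [[19, 7], [8, 3]]  ->  [[-3375420031, -1246564168], [9138960208, 3375076353]]
... * rho(b^-1) = [[19, 7], [8, 3]]  ->  [[-74105493933, -27367632721], [200640854776, 74097950515]]
... * rho(a^-1) = [[-29, 11], [-8, 3]]  ->  [[2368000385825, -897263331426], [-6411368392624, 2429343254081]]
... * rho(b) = [[3, -7], [-8, 19]]  ->  [[14282107808883, -33624005997869], [-38668851210520, 91037100575907]]
... * rho(b) = [[3, -7], [-8, 19]]  ->  [[311838371409601, -738830868621692], [-844303358238816, 2000386869415873]]
... * rho(a) = [[3, -11], [8, -29]]  ->  [[-4975131834744733, 17995873104523457], [13470184880610536, -48723882272433341]]
... * rho(b) = [[3, -7], [-8, 19]]  ->  [[-158892380340421855, 376747511829158814], [430201612821298336, -1020045057340507231]]
tr = -158892380340421855 + -1020045057340507231 = -1178937437680929086

-1178937437680929086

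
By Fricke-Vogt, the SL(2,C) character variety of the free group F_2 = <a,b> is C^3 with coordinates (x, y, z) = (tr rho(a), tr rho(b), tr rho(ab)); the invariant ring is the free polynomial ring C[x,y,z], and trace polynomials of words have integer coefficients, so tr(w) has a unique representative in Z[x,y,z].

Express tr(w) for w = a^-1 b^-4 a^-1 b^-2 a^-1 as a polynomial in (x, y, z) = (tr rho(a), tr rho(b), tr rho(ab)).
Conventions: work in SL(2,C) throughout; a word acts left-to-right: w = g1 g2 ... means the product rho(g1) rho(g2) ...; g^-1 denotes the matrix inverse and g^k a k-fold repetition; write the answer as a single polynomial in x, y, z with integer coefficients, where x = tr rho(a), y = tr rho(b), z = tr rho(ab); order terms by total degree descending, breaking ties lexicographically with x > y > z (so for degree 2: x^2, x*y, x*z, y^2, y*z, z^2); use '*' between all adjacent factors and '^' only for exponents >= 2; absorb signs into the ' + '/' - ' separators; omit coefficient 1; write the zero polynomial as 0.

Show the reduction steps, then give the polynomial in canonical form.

use: tr(b^-1) = tr(b) = y
tr(b^-1 a) = tr(a)*tr(b) - tr(a b)  (eliminate b^-1) = x*y - z
use: tr(b^-1 a^-1) = tr(b^-1)*tr(a) - tr(b^-1 a)  (eliminate a^-1) = z
use: tr(a^-1 b^-2) = tr(b^-1 a^-1)*tr(b) - tr(b^-1 a^-1 b)  (eliminate b^-1) = y*z - x
use: tr(b^-1 a^-1 b^-2) = tr(a^-1 b^-2)*tr(b) - tr(a^-1 b^-1)  (eliminate b^-1) = y^2*z - x*y - z
use: tr(b^-1 a^-1 b^-3) = tr(b^-1 a^-1 b^-2)*tr(b) - tr(b^-1 a^-1 b^-1)  (eliminate b^-1) = y^3*z - x*y^2 - 2*y*z + x
tr(b^-4 a^-1 b^-1) = tr(b^-1 a^-1 b^-3)*tr(b) - tr(b^-1 a^-1 b^-2)  (eliminate b^-1) = y^4*z - x*y^3 - 3*y^2*z + 2*x*y + z
use: tr(b^-1 a b^-1) = tr(a b^-1)*tr(b) - tr(a)  (eliminate b^-1) = x*y^2 - y*z - x
tr(b^-1 a b^-2) = tr(b^-1 a b^-1)*tr(b) - tr(b^-1 a)  (eliminate b^-1) = x*y^3 - y^2*z - 2*x*y + z
tr(a^2) = tr(a)*tr(a) - tr(1)  (reduce the a square) = x^2 - 2
tr(a^2 b) = tr(a)*tr(b a) - tr(b)  (reduce the a square) = x*z - y
tr(a b^-1 a) = tr(a^2)*tr(b) - tr(a^2 b)  (eliminate b^-1) = x^2*y - x*z - y
tr(a b a b) = tr(a b)*tr(a b) - tr(1)  (split on a) = z^2 - 2
use: tr(a b^-1 a b) = tr(a b a)*tr(b) - tr(a b a b)  (eliminate b^-1) = x*y*z - y^2 - z^2 + 2
tr(b^-1 a b^-1 a) = tr(a b^-1 a)*tr(b) - tr(a b^-1 a b)  (eliminate b^-1) = x^2*y^2 - 2*x*y*z + z^2 - 2
apply: tr(b^-1 a b^-2 a) = tr(b^-1 a b^-1 a)*tr(b) - tr(b^-1 a b^-1 a b)  (eliminate b^-1) = x^2*y^3 - 2*x*y^2*z - x^2*y + y*z^2 + x*z - y
use: tr(b^-1 a^-1 b^-1 a b^-1) = tr(b^-1 a b^-2)*tr(a) - tr(b^-1 a b^-2 a)  (eliminate a^-1) = x*y^2*z - x^2*y - y*z^2 + y
apply: tr(a b a^-1 b) = tr(b a b)*tr(a) - tr(b a b a)  (eliminate a^-1) = x*y*z - x^2 - z^2 + 2
use: tr(a^-1 b^-1 a b) = tr(a b a^-1)*tr(b) - tr(a b a^-1 b)  (eliminate b^-1) = -x*y*z + x^2 + y^2 + z^2 - 2
tr(b^-1 a^-1 b^-1 a) = tr(a^-1 b^-1 a)*tr(b) - tr(a^-1 b^-1 a b)  (eliminate b^-1) = x*y*z - x^2 - z^2 + 2
use: tr(b^-2 a^-1 b^-1 a b^-1) = tr(b^-1 a^-1 b^-1 a b^-1)*tr(b) - tr(b^-1 a^-1 b^-1 a)  (eliminate b^-1) = x*y^3*z - x^2*y^2 - y^2*z^2 - x*y*z + x^2 + y^2 + z^2 - 2
tr(b^-4 a^-1 b^-1 a) = tr(b^-2 a^-1 b^-1 a b^-1)*tr(b) - tr(b^-2 a^-1 b^-1 a)  (eliminate b^-1) = x*y^4*z - x^2*y^3 - y^3*z^2 - 2*x*y^2*z + 2*x^2*y + y^3 + 2*y*z^2 - 3*y
use: tr(a^-1 b^-4 a^-1 b^-1) = tr(b^-4 a^-1 b^-1)*tr(a) - tr(b^-4 a^-1 b^-1 a)  (eliminate a^-1) = y^3*z^2 - x*y^2*z - y^3 - 2*y*z^2 + x*z + 3*y
tr(b^-2) = tr(b^-1)*tr(b) - tr(1)  (eliminate b^-1) = y^2 - 2
use: tr(b^-3) = tr(b^-2)*tr(b) - tr(b^-1)  (eliminate b^-1) = y^3 - 3*y
tr(b^-4) = tr(b^-3)*tr(b) - tr(b^-2)  (eliminate b^-1) = y^4 - 4*y^2 + 2
tr(a^-1 b^-4 a^-1) = tr(a^-1 b^-4)*tr(a) - tr(a^-1 b^-4 a)  (eliminate a^-1) = x*y^3*z - x^2*y^2 - y^4 - 2*x*y*z + x^2 + 4*y^2 - 2
tr(a^-1 b^-4 a^-1 b^-2) = tr(a^-1 b^-4 a^-1 b^-1)*tr(b) - tr(a^-1 b^-4 a^-1)  (eliminate b^-1) = y^4*z^2 - 2*x*y^3*z + x^2*y^2 - 2*y^2*z^2 + 3*x*y*z - x^2 - y^2 + 2
apply: tr(b^-4 a^-1 b^-2) = tr(b^-1 a^-1 b^-4)*tr(b) - tr(b^-1 a^-1 b^-3)  (eliminate b^-1) = y^5*z - x*y^4 - 4*y^3*z + 3*x*y^2 + 3*y*z - x
tr(a^-1 b^-4 a^-1 b^-2 a^-1) = tr(a^-1 b^-4 a^-1 b^-2)*tr(a) - tr(a^-1 b^-4 a^-1 b^-2 a)  (eliminate a^-1) = x*y^4*z^2 - 2*x^2*y^3*z - y^5*z + x^3*y^2 + x*y^4 - 2*x*y^2*z^2 + 3*x^2*y*z + 4*y^3*z - x^3 - 4*x*y^2 - 3*y*z + 3*x

x*y^4*z^2 - 2*x^2*y^3*z - y^5*z + x^3*y^2 + x*y^4 - 2*x*y^2*z^2 + 3*x^2*y*z + 4*y^3*z - x^3 - 4*x*y^2 - 3*y*z + 3*x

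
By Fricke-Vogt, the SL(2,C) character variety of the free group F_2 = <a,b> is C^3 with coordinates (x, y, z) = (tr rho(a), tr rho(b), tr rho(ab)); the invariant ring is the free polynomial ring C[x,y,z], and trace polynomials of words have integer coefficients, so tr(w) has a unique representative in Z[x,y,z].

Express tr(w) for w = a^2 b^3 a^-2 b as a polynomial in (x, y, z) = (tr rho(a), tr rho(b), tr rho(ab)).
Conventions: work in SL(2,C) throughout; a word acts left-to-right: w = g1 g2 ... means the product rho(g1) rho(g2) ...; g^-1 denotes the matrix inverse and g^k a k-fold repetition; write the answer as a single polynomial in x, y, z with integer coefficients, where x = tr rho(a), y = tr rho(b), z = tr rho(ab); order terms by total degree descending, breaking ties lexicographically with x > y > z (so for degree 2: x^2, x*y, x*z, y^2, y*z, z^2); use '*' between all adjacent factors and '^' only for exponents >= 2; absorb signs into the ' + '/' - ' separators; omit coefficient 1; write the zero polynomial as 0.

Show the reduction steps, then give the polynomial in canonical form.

x^3*y^3*z - x^4*y^2 - x^2*y^4 - x^2*y^2*z^2 - x^3*y*z + x^4 + 5*x^2*y^2 + x^2*z^2 + y^4 - 4*x^2 - 4*y^2 + 2

use: trace(a^2 b) = trace(a)*trace(b a) - trace(b) = x*z - y
use: trace(a^2) = trace(a)*trace(a) - trace(1) = x^2 - 2
trace(b a^2 b) = trace(b)*trace(a^2 b) - trace(a^2) = x*y*z - x^2 - y^2 + 2
trace(b^2 a^2 b) = trace(b)*trace(b a^2 b) - trace(b a^2) = x*y^2*z - x^2*y - y^3 - x*z + 3*y
trace(b a^2 b^3) = trace(b)*trace(b^2 a^2 b) - trace(b^2 a^2) = x*y^3*z - x^2*y^2 - y^4 - 2*x*y*z + x^2 + 4*y^2 - 2
apply: trace(a b a b) = trace(a b)*trace(a b) - trace(1)   [split at repeated a] = z^2 - 2
trace(b^2 a b a) = trace(b)*trace(a b a b) - trace(a b a) = y*z^2 - x*z - y
apply: trace(b a b) = trace(b)*trace(a b) - trace(a) = y*z - x
apply: trace(b^2 a b) = trace(b)*trace(b a b) - trace(b a) = y^2*z - x*y - z
trace(b a b a^2 b) = trace(a)*trace(b^2 a b a) - trace(b^2 a b) = x*y*z^2 - x^2*z - y^2*z + z
use: trace(b a b a^2) = trace(a)*trace(b a b a) - trace(b a b) = x*z^2 - y*z - x
apply: trace(b a^2 b^3 a) = trace(b)*trace(b a b a^2 b) - trace(b a b a^2) = x*y^2*z^2 - x^2*y*z - y^3*z - x*z^2 + 2*y*z + x
apply: trace(b a^2 b^3 a^-1) = trace(b a^2 b^3)*trace(a) - trace(b a^2 b^3 a) = x^2*y^3*z - x^3*y^2 - x*y^4 - x*y^2*z^2 - x^2*y*z + y^3*z + x^3 + 4*x*y^2 + x*z^2 - 2*y*z - 3*x
use: trace(a^2 b^3 a^-2 b) = trace(b a^2 b^3 a^-1)*trace(a) - trace(b a^2 b^3) = x^3*y^3*z - x^4*y^2 - x^2*y^4 - x^2*y^2*z^2 - x^3*y*z + x^4 + 5*x^2*y^2 + x^2*z^2 + y^4 - 4*x^2 - 4*y^2 + 2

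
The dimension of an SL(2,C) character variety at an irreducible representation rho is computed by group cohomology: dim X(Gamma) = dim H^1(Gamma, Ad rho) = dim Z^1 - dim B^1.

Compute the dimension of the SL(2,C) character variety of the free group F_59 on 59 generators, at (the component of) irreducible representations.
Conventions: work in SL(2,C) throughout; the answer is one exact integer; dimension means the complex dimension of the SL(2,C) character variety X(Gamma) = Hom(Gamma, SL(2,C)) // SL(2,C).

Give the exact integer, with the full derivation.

Gamma = F_59 has 59 generators and no relators.
Z^1(Gamma, Ad rho) = (sl_2)^59: a cocycle is a free choice of one sl_2 vector per generator, so dim Z^1 = 3*59 = 177.
At an irreducible rho the centralizer of the image in sl_2 is 0, so the coboundary map sl_2 -> Z^1 is injective: dim B^1 = 3.
dim H^1 = 177 - 3 = 174, which is dim X.

174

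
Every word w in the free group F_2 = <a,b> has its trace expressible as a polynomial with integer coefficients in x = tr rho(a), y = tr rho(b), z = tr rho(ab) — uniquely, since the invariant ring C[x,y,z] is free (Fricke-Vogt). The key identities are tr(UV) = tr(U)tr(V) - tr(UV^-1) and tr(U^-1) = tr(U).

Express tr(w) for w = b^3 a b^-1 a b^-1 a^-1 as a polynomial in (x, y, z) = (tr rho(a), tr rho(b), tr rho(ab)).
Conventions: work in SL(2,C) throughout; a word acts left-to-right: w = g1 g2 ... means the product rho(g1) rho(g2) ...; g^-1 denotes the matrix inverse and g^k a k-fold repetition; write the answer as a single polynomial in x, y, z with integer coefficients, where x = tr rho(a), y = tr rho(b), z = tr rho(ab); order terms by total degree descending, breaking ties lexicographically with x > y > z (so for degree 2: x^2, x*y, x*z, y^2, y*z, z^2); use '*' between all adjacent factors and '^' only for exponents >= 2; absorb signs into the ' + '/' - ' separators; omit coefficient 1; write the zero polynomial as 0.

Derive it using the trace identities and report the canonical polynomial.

and tr(b^2 a) = tr(b) * tr(a b) - tr(a)  (reduce the b square) = y*z - x
tr(b^2) = tr(b) * tr(b) - tr(1)  (reduce the b square) = y^2 - 2
and tr(a b^2 a) = tr(a) * tr(b^2 a) - tr(b^2)  (reduce the a square) = x*y*z - x^2 - y^2 + 2
and tr(a b a b) = tr(a b) * tr(a b) - tr(1)  (split on a) = z^2 - 2
tr(a b a) = tr(a) * tr(b a) - tr(b)  (reduce the a square) = x*z - y
and tr(a b^2 a b) = tr(b) * tr(a b a b) - tr(a b a)  (reduce the b square) = y*z^2 - x*z - y
tr(b^2 a b^-1 a) = tr(a b^2 a) * tr(b) - tr(a b^2 a b)  (eliminate b^-1) = x*y^2*z - x^2*y - y^3 - y*z^2 + x*z + 3*y
tr(b^3 a^2) = tr(b) * tr(b a^2 b) - tr(b a^2)  (reduce the b square) = x*y^2*z - x^2*y - y^3 - x*z + 3*y
and tr(b^3 a) = tr(b) * tr(a b^2) - tr(a b)  (reduce the b square) = y^2*z - x*y - z
next, tr(a^2 b^3 a) = tr(a) * tr(b^3 a^2) - tr(b^3 a)  (reduce the a square) = x^2*y^2*z - x^3*y - x*y^3 - x^2*z - y^2*z + 4*x*y + z
and tr(b^3 a b a) = tr(b) * tr(a b a b^2) - tr(a b a b)  (reduce the b square) = y^2*z^2 - x*y*z - y^2 - z^2 + 2
tr(b^3 a b) = tr(b) * tr(b a b^2) - tr(b a b)  (reduce the b square) = y^3*z - x*y^2 - 2*y*z + x
tr(a^2 b^3 a b) = tr(a) * tr(b^3 a b a) - tr(b^3 a b)  (reduce the a square) = x*y^2*z^2 - x^2*y*z - y^3*z - x*z^2 + 2*y*z + x
next, tr(a b^3 a b^-1 a) = tr(a^2 b^3 a) * tr(b) - tr(a^2 b^3 a b)  (eliminate b^-1) = x^2*y^3*z - x^3*y^2 - x*y^4 - x*y^2*z^2 + 4*x*y^2 + x*z^2 - y*z - x
and tr(a^2 b a b^2) = tr(a) * tr(b a b^2 a) - tr(b a b^2)  (reduce the a square) = x*y*z^2 - x^2*z - y^2*z + z
next, tr(a^2 b a b) = tr(a) * tr(b a b a) - tr(b a b)  (reduce the a square) = x*z^2 - y*z - x
tr(a b a b^3 a) = tr(b) * tr(a^2 b a b^2) - tr(a^2 b a b)  (reduce the b square) = x*y^2*z^2 - x^2*y*z - y^3*z - x*z^2 + 2*y*z + x
next, tr(a b a b a b) = tr(b a) * tr(b a b a) - tr(b^-1 a^-1)  (split on b) = z^3 - 3*z
tr(b a b a b a b) = tr(b) * tr(a b a b a b) - tr(a b a b a)  (reduce the b square) = y*z^3 - x*z^2 - 2*y*z + x
next, tr(a b a b^3 a b) = tr(b) * tr(b a b a b a b) - tr(b a b a b a)  (reduce the b square) = y^2*z^3 - x*y*z^2 - 2*y^2*z - z^3 + x*y + 3*z
next, tr(a b^3 a b^-1 a b) = tr(a b a b^3 a) * tr(b) - tr(a b a b^3 a b)  (eliminate b^-1) = x*y^3*z^2 - x^2*y^2*z - y^4*z - y^2*z^3 + 4*y^2*z + z^3 - 3*z
tr(b^3 a b^-1 a b^-1 a) = tr(a b^3 a b^-1 a) * tr(b) - tr(a b^3 a b^-1 a b)  (eliminate b^-1) = x^2*y^4*z - x^3*y^3 - x*y^5 - 2*x*y^3*z^2 + x^2*y^2*z + y^4*z + y^2*z^3 + 4*x*y^3 + x*y*z^2 - 5*y^2*z - z^3 - x*y + 3*z
and tr(b^3 a b^-1 a b^-1 a^-1) = tr(b^3 a b^-1 a b^-1) * tr(a) - tr(b^3 a b^-1 a b^-1 a)  (eliminate a^-1) = -x^2*y^4*z + x^3*y^3 + x*y^5 + 2*x*y^3*z^2 - y^4*z - y^2*z^3 - x^3*y - 5*x*y^3 - 2*x*y*z^2 + x^2*z + 5*y^2*z + z^3 + 4*x*y - 3*z

-x^2*y^4*z + x^3*y^3 + x*y^5 + 2*x*y^3*z^2 - y^4*z - y^2*z^3 - x^3*y - 5*x*y^3 - 2*x*y*z^2 + x^2*z + 5*y^2*z + z^3 + 4*x*y - 3*z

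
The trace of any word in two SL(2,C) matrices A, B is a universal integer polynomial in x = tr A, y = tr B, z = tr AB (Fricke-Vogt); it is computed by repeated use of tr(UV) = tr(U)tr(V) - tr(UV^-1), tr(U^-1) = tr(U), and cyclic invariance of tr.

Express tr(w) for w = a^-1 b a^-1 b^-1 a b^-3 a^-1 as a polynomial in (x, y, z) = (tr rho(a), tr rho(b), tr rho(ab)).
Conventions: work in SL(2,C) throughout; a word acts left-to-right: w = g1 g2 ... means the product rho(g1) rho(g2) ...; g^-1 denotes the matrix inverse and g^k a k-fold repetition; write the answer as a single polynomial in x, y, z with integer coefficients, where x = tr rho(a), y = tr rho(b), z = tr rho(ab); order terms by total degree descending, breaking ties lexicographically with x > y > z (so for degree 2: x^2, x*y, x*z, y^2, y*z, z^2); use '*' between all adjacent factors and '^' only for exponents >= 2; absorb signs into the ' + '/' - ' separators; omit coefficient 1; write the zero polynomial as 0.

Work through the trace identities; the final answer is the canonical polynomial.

tr(b^-1) = tr(b) = y
tr(a b a) = tr(a) tr(b a) - tr(b)   [square of a] = x*z - y
tr(a b a b) = tr(a b) tr(a b) - tr(1)   [split at a repeated a] = z^2 - 2
tr(b a b^-1 a) = tr(a b a) tr(b) - tr(a b a b)   [inverse elimination on b] = x*y*z - y^2 - z^2 + 2
tr(a b^-1 a^-1 b) = tr(b a b^-1) tr(a) - tr(b a b^-1 a)   [inverse elimination on a] = -x*y*z + x^2 + y^2 + z^2 - 2
tr(a^-1 b^-1 a b^-1) = tr(a b^-1 a^-1) tr(b) - tr(a b^-1 a^-1 b)   [inverse elimination on b] = x*y*z - x^2 - z^2 + 2
tr(a^-1 b^-1 a b^-2) = tr(a^-1 b^-1 a b^-1) tr(b) - tr(a^-1 b^-1 a)   [inverse elimination on b] = x*y^2*z - x^2*y - y*z^2 + y
tr(a^2) = tr(a) tr(a) - tr(1)   [square of a] = x^2 - 2
tr(b a^2 b) = tr(b) tr(a^2 b) - tr(a^2)   [square of b] = x*y*z - x^2 - y^2 + 2
tr(b a b) = tr(b) tr(a b) - tr(a)   [square of b] = y*z - x
tr(b a^2 b a) = tr(a) tr(b a b a) - tr(b a b)   [square of a] = x*z^2 - y*z - x
tr(a^2 b a^-1 b) = tr(b a^2 b) tr(a) - tr(b a^2 b a)   [inverse elimination on a] = x^2*y*z - x^3 - x*y^2 - x*z^2 + y*z + 3*x
tr(a b a^-1 b^-1 a) = tr(a^2 b a^-1) tr(b) - tr(a^2 b a^-1 b)   [inverse elimination on b] = -x^2*y*z + x^3 + x*y^2 + x*z^2 - 3*x
tr(b a b a b) = tr(b) tr(a b a b) - tr(a b a)   [square of b] = y*z^2 - x*z - y
tr(b a b a b a) = tr(a b a b) tr(a b) - tr(b a)   [split at a repeated a] = z^3 - 3*z
tr(a b a b a^-1 b) = tr(b a b a b) tr(a) - tr(b a b a b a)   [inverse elimination on a] = x*y*z^2 - x^2*z - z^3 - x*y + 3*z
tr(a b a^-1 b^-1 a b) = tr(a b a b a^-1) tr(b) - tr(a b a b a^-1 b)   [inverse elimination on b] = -x*y*z^2 + x^2*z + y^2*z + z^3 - 3*z
tr(b^-1 a b a^-1 b^-1 a) = tr(a b a^-1 b^-1 a) tr(b) - tr(a b a^-1 b^-1 a b)   [inverse elimination on b] = -x^2*y^2*z + x^3*y + x*y^3 + 2*x*y*z^2 - x^2*z - y^2*z - z^3 - 3*x*y + 3*z
tr(b^-1 a b a^-1 b^-1 a b^-1) = tr(b^-1 a b a^-1 b^-1 a) tr(b) - tr(b^-1 a b a^-1 b^-1 a b)   [inverse elimination on b] = -x^2*y^3*z + x^3*y^2 + x*y^4 + 2*x*y^2*z^2 - y^3*z - y*z^3 - x^3 - 4*x*y^2 - x*z^2 + 3*y*z + 3*x
tr(b a^-1 b^-1 a b^-3 a) = tr(b^-1 a b a^-1 b^-1 a b^-1) tr(b) - tr(b^-1 a b a^-1 b^-1 a)   [inverse elimination on b] = -x^2*y^4*z + x^3*y^3 + x*y^5 + 2*x*y^3*z^2 + x^2*y^2*z - y^4*z - y^2*z^3 - 2*x^3*y - 5*x*y^3 - 3*x*y*z^2 + x^2*z + 4*y^2*z + z^3 + 6*x*y - 3*z
tr(a^-1 b a^-1 b^-1 a b^-3) = tr(b a^-1 b^-1 a b^-3) tr(a) - tr(b a^-1 b^-1 a b^-3 a)   [inverse elimination on a] = x^2*y^4*z - x^3*y^3 - x*y^5 - 2*x*y^3*z^2 + y^4*z + y^2*z^3 + x^3*y + 5*x*y^3 + 2*x*y*z^2 - x^2*z - 4*y^2*z - z^3 - 5*x*y + 3*z
tr(a^-1 b a^-1 b^-1 a b^-3 a^-1) = tr(a^-1 b a^-1 b^-1 a b^-3) tr(a) - tr(a^-1 b a^-1 b^-1 a b^-3 a)   [inverse elimination on a] = x^3*y^4*z - x^4*y^3 - x^2*y^5 - 2*x^2*y^3*z^2 + x*y^4*z + x*y^2*z^3 + x^4*y + 5*x^2*y^3 + 2*x^2*y*z^2 - x^3*z - 5*x*y^2*z - x*z^3 - 4*x^2*y + y*z^2 + 3*x*z - y

x^3*y^4*z - x^4*y^3 - x^2*y^5 - 2*x^2*y^3*z^2 + x*y^4*z + x*y^2*z^3 + x^4*y + 5*x^2*y^3 + 2*x^2*y*z^2 - x^3*z - 5*x*y^2*z - x*z^3 - 4*x^2*y + y*z^2 + 3*x*z - y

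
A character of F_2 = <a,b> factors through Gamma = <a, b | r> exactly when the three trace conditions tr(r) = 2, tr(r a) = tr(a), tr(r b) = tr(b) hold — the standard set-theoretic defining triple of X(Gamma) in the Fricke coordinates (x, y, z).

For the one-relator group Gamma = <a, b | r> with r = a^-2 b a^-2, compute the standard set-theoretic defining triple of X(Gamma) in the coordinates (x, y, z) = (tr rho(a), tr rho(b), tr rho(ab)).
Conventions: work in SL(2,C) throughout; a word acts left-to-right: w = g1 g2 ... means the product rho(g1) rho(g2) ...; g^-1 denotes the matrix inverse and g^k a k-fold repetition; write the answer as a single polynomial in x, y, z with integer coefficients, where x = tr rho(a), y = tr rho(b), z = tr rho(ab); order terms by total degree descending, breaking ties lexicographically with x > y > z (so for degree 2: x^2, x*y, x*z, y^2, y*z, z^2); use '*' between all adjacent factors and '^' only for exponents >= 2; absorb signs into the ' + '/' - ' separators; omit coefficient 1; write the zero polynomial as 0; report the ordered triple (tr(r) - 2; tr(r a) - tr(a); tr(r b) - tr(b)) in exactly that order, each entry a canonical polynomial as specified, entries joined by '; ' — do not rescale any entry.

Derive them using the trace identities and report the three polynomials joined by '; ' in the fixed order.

x^4*y - x^3*z - 3*x^2*y + 2*x*z + y - 2; x^3*y - x^2*z - 2*x*y - x + z; x^4*y^2 - 2*x^3*y*z - 2*x^2*y^2 + x^2*z^2 + 2*x*y*z + y^2 - y - 2

and trace(a^-1 b) = trace(b) * trace(a) - trace(b a) = x*y - z
trace(a^-2 b) = trace(a^-1 b) * trace(a) - trace(a^-1 b a) = x^2*y - x*z - y
trace(a^-3 b) = trace(a^-2 b) * trace(a) - trace(a^-2 b a) = x^3*y - x^2*z - 2*x*y + z
and trace(a^-2 b a^-2) = trace(a^-3 b) * trace(a) - trace(a^-3 b a) = x^4*y - x^3*z - 3*x^2*y + 2*x*z + y
trace(b^2) = trace(b) * trace(b) - trace(1)   [square of b] = y^2 - 2
trace(b^2 a) = trace(b) * trace(a b) - trace(a)   [square of b] = y*z - x
trace(a^-1 b^2) = trace(b^2) * trace(a) - trace(b^2 a)   [inverse elimination on a] = x*y^2 - y*z - x
next, trace(b a^-2 b) = trace(a^-1 b^2) * trace(a) - trace(a^-1 b^2 a)   [inverse elimination on a] = x^2*y^2 - x*y*z - x^2 - y^2 + 2
trace(b a b a) = trace(a b) * trace(a b) - trace(1)   [split at a repeated a] = z^2 - 2
trace(b a b a^-1) = trace(b a b) * trace(a) - trace(b a b a)   [inverse elimination on a] = x*y*z - x^2 - z^2 + 2
trace(b a^-2 b a) = trace(b a b a^-1) * trace(a) - trace(b a b)   [inverse elimination on a] = x^2*y*z - x^3 - x*z^2 - y*z + 3*x
and trace(b a^-2 b a^-1) = trace(b a^-2 b) * trace(a) - trace(b a^-2 b a)   [inverse elimination on a] = x^3*y^2 - 2*x^2*y*z - x*y^2 + x*z^2 + y*z - x
trace(a^-2 b a^-2 b) = trace(b a^-2 b a^-1) * trace(a) - trace(b a^-2 b)   [inverse elimination on a] = x^4*y^2 - 2*x^3*y*z - 2*x^2*y^2 + x^2*z^2 + 2*x*y*z + y^2 - 2
assemble the triple (trace(r) - 2; trace(r a) - x; trace(r b) - y)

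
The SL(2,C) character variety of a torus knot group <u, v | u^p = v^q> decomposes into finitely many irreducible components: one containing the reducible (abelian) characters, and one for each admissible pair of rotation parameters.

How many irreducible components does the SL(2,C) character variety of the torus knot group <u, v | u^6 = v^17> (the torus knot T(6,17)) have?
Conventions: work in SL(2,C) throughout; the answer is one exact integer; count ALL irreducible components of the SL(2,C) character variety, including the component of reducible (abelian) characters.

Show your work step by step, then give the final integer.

41

In the torus knot group T(6,17), u^6 = v^17 is central, so an irreducible representation sends it to +I or -I (Schur).
So on each irreducible component the traces are pinned: tr(u) = 2*cos(pi*alpha/6) with 1 <= alpha <= 5, tr(v) = 2*cos(pi*beta/17) with 1 <= beta <= 16.
Consistency of u^6 = (-1)^alpha I with v^17 = (-1)^beta I forces alpha = beta (mod 2).
Enumerate parity-matched pairs: 3*8 odd-odd plus 2*8 even-even gives 40.
Total: 40 irreducible-character components + 1 reducible (abelian) component = 41.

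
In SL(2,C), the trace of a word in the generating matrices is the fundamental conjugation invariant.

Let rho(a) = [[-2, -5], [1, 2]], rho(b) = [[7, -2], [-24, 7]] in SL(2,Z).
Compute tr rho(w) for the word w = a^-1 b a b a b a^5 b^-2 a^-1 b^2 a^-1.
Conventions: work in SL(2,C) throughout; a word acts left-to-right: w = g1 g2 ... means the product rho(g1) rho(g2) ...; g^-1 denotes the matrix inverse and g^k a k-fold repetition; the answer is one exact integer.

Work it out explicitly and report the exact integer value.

-536546390562

rho(a^-1) = [[2, 5], [-1, -2]]
... * rho(b) = [[7, -2], [-24, 7]]  ->  [[-106, 31], [41, -12]]
... * rho(a) = [[-2, -5], [1, 2]]  ->  [[243, 592], [-94, -229]]
... * rho(b) = [[7, -2], [-24, 7]]  ->  [[-12507, 3658], [4838, -1415]]
... * rho(a) = [[-2, -5], [1, 2]]  ->  [[28672, 69851], [-11091, -27020]]
... * rho(b) = [[7, -2], [-24, 7]]  ->  [[-1475720, 431613], [570843, -166958]]
... * rho(a) = [[-2, -5], [1, 2]]  ->  [[3383053, 8241826], [-1308644, -3188131]]
... * rho(a) = [[-2, -5], [1, 2]]  ->  [[1475720, -431613], [-570843, 166958]]
... * rho(a) = [[-2, -5], [1, 2]]  ->  [[-3383053, -8241826], [1308644, 3188131]]
... * rho(a) = [[-2, -5], [1, 2]]  ->  [[-1475720, 431613], [570843, -166958]]
... * rho(a) = [[-2, -5], [1, 2]]  ->  [[3383053, 8241826], [-1308644, -3188131]]
... * rho(b^-1) = [[7, 2], [24, 7]]  ->  [[221485195, 64458888], [-85675652, -24934205]]
... * rho(b^-1) = [[7, 2], [24, 7]]  ->  [[3097409677, 894182606], [-1198150484, -345890739]]
... * rho(a^-1) = [[2, 5], [-1, -2]]  ->  [[5300636748, 13698683173], [-2050410229, -5298970942]]
... * rho(b) = [[7, -2], [-24, 7]]  ->  [[-291663938916, 85289508715], [112822431005, -32991976136]]
... * rho(b) = [[7, -2], [-24, 7]]  ->  [[-4088595781572, 1180354438837], [1581564444299, -456588694962]]
... * rho(a^-1) = [[2, 5], [-1, -2]]  ->  [[-9357546001981, -22803687785534], [3619717583560, 8820999611419]]
tr = -9357546001981 + 8820999611419 = -536546390562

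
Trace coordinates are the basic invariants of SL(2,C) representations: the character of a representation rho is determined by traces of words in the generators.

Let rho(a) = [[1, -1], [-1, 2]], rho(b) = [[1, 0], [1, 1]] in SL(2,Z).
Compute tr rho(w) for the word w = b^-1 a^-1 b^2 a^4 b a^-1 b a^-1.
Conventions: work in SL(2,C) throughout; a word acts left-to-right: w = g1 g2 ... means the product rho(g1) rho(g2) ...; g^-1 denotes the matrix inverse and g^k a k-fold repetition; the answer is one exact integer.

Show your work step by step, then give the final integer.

rho(b^-1) = [[1, 0], [-1, 1]]
... * rho(a^-1) = [[2, 1], [1, 1]]  ->  [[2, 1], [-1, 0]]
... * rho(b) = [[1, 0], [1, 1]]  ->  [[3, 1], [-1, 0]]
... * rho(b) = [[1, 0], [1, 1]]  ->  [[4, 1], [-1, 0]]
... * rho(a) = [[1, -1], [-1, 2]]  ->  [[3, -2], [-1, 1]]
... * rho(a) = [[1, -1], [-1, 2]]  ->  [[5, -7], [-2, 3]]
... * rho(a) = [[1, -1], [-1, 2]]  ->  [[12, -19], [-5, 8]]
... * rho(a) = [[1, -1], [-1, 2]]  ->  [[31, -50], [-13, 21]]
... * rho(b) = [[1, 0], [1, 1]]  ->  [[-19, -50], [8, 21]]
... * rho(a^-1) = [[2, 1], [1, 1]]  ->  [[-88, -69], [37, 29]]
... * rho(b) = [[1, 0], [1, 1]]  ->  [[-157, -69], [66, 29]]
... * rho(a^-1) = [[2, 1], [1, 1]]  ->  [[-383, -226], [161, 95]]
tr = -383 + 95 = -288

-288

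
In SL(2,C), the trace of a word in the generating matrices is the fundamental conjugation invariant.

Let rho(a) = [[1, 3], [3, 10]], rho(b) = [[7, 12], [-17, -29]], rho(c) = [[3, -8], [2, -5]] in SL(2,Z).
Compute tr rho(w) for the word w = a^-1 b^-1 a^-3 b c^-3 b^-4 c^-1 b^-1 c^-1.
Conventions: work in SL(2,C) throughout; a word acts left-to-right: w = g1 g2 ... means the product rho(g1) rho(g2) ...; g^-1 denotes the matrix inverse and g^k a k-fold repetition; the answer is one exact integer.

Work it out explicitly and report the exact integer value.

-180516370384440656

rho(a^-1) = [[10, -3], [-3, 1]]
... * rho(b^-1) = [[-29, -12], [17, 7]]  ->  [[-341, -141], [104, 43]]
... * rho(a^-1) = [[10, -3], [-3, 1]]  ->  [[-2987, 882], [911, -269]]
... * rho(a^-1) = [[10, -3], [-3, 1]]  ->  [[-32516, 9843], [9917, -3002]]
... * rho(a^-1) = [[10, -3], [-3, 1]]  ->  [[-354689, 107391], [108176, -32753]]
... * rho(b) = [[7, 12], [-17, -29]]  ->  [[-4308470, -7370607], [1314033, 2247949]]
... * rho(c^-1) = [[-5, 8], [-2, 3]]  ->  [[36283564, -56579581], [-11066063, 17256111]]
... * rho(c^-1) = [[-5, 8], [-2, 3]]  ->  [[-68258658, 120529769], [20818093, -36760171]]
... * rho(c^-1) = [[-5, 8], [-2, 3]]  ->  [[100233752, -184479957], [-30570123, 56264231]]
... * rho(b^-1) = [[-29, -12], [17, 7]]  ->  [[-6042938077, -2494164723], [1843025494, 760691093]]
... * rho(b^-1) = [[-29, -12], [17, 7]]  ->  [[132844403942, 55056103863], [-40515990745, -16791468277]]
... * rho(b^-1) = [[-29, -12], [17, 7]]  ->  [[-2916533948647, -1208740120263], [889508770896, 368651611001]]
... * rho(b^-1) = [[-29, -12], [17, 7]]  ->  [[64030902466292, 26537226541923], [-19528676968967, -8093543973745]]
... * rho(c^-1) = [[-5, 8], [-2, 3]]  ->  [[-373228965415306, 591858899356105], [113830472792325, -180510047672971]]
... * rho(b^-1) = [[-29, -12], [17, 7]]  ->  [[20885241286097659, 8621759880476407], [-6369754521417932, -2629536007218697]]
... * rho(c^-1) = [[-5, 8], [-2, 3]]  ->  [[-121669726191441109, 192947209930210493], [37107844621527054, -58846644192999547]]
tr = -121669726191441109 + -58846644192999547 = -180516370384440656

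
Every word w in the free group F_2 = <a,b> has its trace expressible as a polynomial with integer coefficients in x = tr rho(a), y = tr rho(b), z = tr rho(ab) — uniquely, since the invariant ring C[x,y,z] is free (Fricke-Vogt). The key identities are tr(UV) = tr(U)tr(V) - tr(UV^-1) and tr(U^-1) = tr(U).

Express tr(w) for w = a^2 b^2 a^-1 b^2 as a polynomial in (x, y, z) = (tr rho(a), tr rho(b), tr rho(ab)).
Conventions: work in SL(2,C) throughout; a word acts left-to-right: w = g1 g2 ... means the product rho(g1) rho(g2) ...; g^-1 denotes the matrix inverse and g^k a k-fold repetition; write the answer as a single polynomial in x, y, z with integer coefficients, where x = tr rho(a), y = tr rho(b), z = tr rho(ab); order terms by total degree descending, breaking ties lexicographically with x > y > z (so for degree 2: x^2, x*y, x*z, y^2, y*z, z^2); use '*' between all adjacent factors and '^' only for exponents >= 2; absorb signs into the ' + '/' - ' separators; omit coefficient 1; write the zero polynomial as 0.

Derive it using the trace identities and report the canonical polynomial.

x^2*y^3*z - x^3*y^2 - x*y^4 - x*y^2*z^2 + y^3*z + 3*x*y^2 - 2*y*z + x

trace(a^2 b) = trace(a)*trace(b a) - trace(b)  (reduce the a square) = x*z - y
trace(a^2) = trace(a)*trace(a) - trace(1)  (reduce the a square) = x^2 - 2
so trace(a^2 b^2) = trace(b)*trace(a^2 b) - trace(a^2)  (reduce the b square) = x*y*z - x^2 - y^2 + 2
so trace(a^2 b^3) = trace(b)*trace(a^2 b^2) - trace(a^2 b)  (reduce the b square) = x*y^2*z - x^2*y - y^3 - x*z + 3*y
trace(b^2 a^2 b^2) = trace(b)*trace(a^2 b^3) - trace(a^2 b^2)  (reduce the b square) = x*y^3*z - x^2*y^2 - y^4 - 2*x*y*z + x^2 + 4*y^2 - 2
trace(a b a b) = trace(b a)*trace(b a) - trace(1)  (split on b) = z^2 - 2
so trace(b^2 a b a) = trace(b)*trace(a b a b) - trace(a b a)  (reduce the b square) = y*z^2 - x*z - y
so trace(b a b) = trace(b)*trace(a b) - trace(a)  (reduce the b square) = y*z - x
so trace(b^2 a b) = trace(b)*trace(b a b) - trace(b a)  (reduce the b square) = y^2*z - x*y - z
trace(a^2 b^2 a b) = trace(a)*trace(b^2 a b a) - trace(b^2 a b)  (reduce the a square) = x*y*z^2 - x^2*z - y^2*z + z
trace(a^2 b^2 a) = trace(a)*trace(a b^2 a) - trace(a b^2)  (reduce the a square) = x^2*y*z - x^3 - x*y^2 - y*z + 3*x
so trace(b^2 a^2 b^2 a) = trace(b)*trace(a^2 b^2 a b) - trace(a^2 b^2 a)  (reduce the b square) = x*y^2*z^2 - 2*x^2*y*z - y^3*z + x^3 + x*y^2 + 2*y*z - 3*x
trace(a^2 b^2 a^-1 b^2) = trace(b^2 a^2 b^2)*trace(a) - trace(b^2 a^2 b^2 a)  (eliminate a^-1) = x^2*y^3*z - x^3*y^2 - x*y^4 - x*y^2*z^2 + y^3*z + 3*x*y^2 - 2*y*z + x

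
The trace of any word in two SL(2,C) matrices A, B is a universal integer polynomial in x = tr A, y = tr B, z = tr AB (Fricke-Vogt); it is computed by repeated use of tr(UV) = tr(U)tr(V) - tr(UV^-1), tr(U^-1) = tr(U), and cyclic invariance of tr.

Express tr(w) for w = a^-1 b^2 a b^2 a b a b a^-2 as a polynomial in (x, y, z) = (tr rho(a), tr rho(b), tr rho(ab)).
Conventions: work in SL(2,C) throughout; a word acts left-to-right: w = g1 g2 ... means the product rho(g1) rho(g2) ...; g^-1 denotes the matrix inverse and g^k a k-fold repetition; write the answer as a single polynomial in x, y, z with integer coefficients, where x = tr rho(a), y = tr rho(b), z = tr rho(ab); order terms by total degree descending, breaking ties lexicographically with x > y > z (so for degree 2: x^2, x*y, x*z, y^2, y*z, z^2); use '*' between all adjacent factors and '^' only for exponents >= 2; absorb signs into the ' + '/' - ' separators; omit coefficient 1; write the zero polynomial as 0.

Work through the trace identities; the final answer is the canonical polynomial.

x^3*y^3*z^3 - 2*x^4*y^2*z^2 - x^2*y^2*z^4 + x^5*y*z - x^3*y^3*z + x^3*y*z^3 - 2*x*y^3*z^3 + x^4*y^2 + 6*x^2*y^2*z^2 + y^2*z^4 - 4*x^3*y*z + 2*x*y^3*z - 2*x^2*y^2 - 2*y^2*z^2 + x*y*z - x^2 - z^2 + 2

reduce: trace(b a b a) = trace(b a)*trace(b a) - trace(1)   [split at repeated b] = z^2 - 2
trace(a b a b a b) = trace(b a b a)*trace(b a) - trace(a b)   [split at repeated b] = z^3 - 3*z
so trace(b a b) = trace(b)*trace(a b) - trace(a) = y*z - x
so trace(a b a b a) = trace(a)*trace(b a b a) - trace(b a b) = x*z^2 - y*z - x
trace(b a b a b a b) = trace(b)*trace(a b a b a b) - trace(a b a b a) = y*z^3 - x*z^2 - 2*y*z + x
reduce: trace(a b a b^3 a b) = trace(b)*trace(b a b a b a b) - trace(b a b a b a) = y^2*z^3 - x*y*z^2 - 2*y^2*z - z^3 + x*y + 3*z
so trace(b a^2) = trace(a)*trace(b a) - trace(b) = x*z - y
trace(a^2 b a) = trace(a)*trace(b a^2) - trace(b a) = x^2*z - x*y - z
trace(a^2 b a b^2) = trace(b)*trace(a^2 b a b) - trace(a^2 b a) = x*y*z^2 - x^2*z - y^2*z + z
so trace(a b a b^3 a) = trace(b)*trace(a^2 b a b^2) - trace(a^2 b a b) = x*y^2*z^2 - x^2*y*z - y^3*z - x*z^2 + 2*y*z + x
so trace(b^2 a b^2 a b a b) = trace(b)*trace(a b a b^3 a b) - trace(a b a b^3 a) = y^3*z^3 - 2*x*y^2*z^2 + x^2*y*z - y^3*z - y*z^3 + x*y^2 + x*z^2 + y*z - x
reduce: trace(a b a b a b a b) = trace(a b a b)*trace(a b a b) - trace(1)   [split at repeated a] = z^4 - 4*z^2 + 2
trace(b a b a b) = trace(b)*trace(a b a b) - trace(a b a) = y*z^2 - x*z - y
trace(a b a b a b a) = trace(a)*trace(b a b a b a) - trace(b a b a b) = x*z^3 - y*z^2 - 2*x*z + y
so trace(a b^2 a b a b a b) = trace(b)*trace(a b a b a b a b) - trace(a b a b a b a) = y*z^4 - x*z^3 - 3*y*z^2 + 2*x*z + y
trace(a b a b a^2) = trace(a)*trace(b a b a^2) - trace(b a b a) = x^2*z^2 - x*y*z - x^2 - z^2 + 2
reduce: trace(a b^2 a b a b a) = trace(b)*trace(a b a b a^2 b) - trace(a b a b a^2) = x*y*z^3 - x^2*z^2 - y^2*z^2 - x*y*z + x^2 + y^2 + z^2 - 2
trace(b^2 a b^2 a b a b a) = trace(b)*trace(a b^2 a b a b a b) - trace(a b^2 a b a b a) = y^2*z^4 - 2*x*y*z^3 + x^2*z^2 - 2*y^2*z^2 + 3*x*y*z - x^2 - z^2 + 2
so trace(b^2 a b^2 a b a b a^-1) = trace(b^2 a b^2 a b a b)*trace(a) - trace(b^2 a b^2 a b a b a) = x*y^3*z^3 - 2*x^2*y^2*z^2 - y^2*z^4 + x^3*y*z - x*y^3*z + x*y*z^3 + x^2*y^2 + 2*y^2*z^2 - 2*x*y*z + z^2 - 2
reduce: trace(a^-1 b^2 a b^2 a b a b a^-1) = trace(b^2 a b^2 a b a b a^-1)*trace(a) - trace(b^2 a b^2 a b a b) = x^2*y^3*z^3 - 2*x^3*y^2*z^2 - x*y^2*z^4 + x^4*y*z - x^2*y^3*z + x^2*y*z^3 - y^3*z^3 + x^3*y^2 + 4*x*y^2*z^2 - 3*x^2*y*z + y^3*z + y*z^3 - x*y^2 - y*z - x
trace(a^-1 b^2 a b^2 a b a b a^-2) = trace(a^-1 b^2 a b^2 a b a b a^-1)*trace(a) - trace(a^-1 b^2 a b^2 a b a b) = x^3*y^3*z^3 - 2*x^4*y^2*z^2 - x^2*y^2*z^4 + x^5*y*z - x^3*y^3*z + x^3*y*z^3 - 2*x*y^3*z^3 + x^4*y^2 + 6*x^2*y^2*z^2 + y^2*z^4 - 4*x^3*y*z + 2*x*y^3*z - 2*x^2*y^2 - 2*y^2*z^2 + x*y*z - x^2 - z^2 + 2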